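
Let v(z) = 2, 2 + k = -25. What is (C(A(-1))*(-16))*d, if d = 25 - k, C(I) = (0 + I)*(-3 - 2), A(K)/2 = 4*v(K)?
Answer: 66560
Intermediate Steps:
k = -27 (k = -2 - 25 = -27)
A(K) = 16 (A(K) = 2*(4*2) = 2*8 = 16)
C(I) = -5*I (C(I) = I*(-5) = -5*I)
d = 52 (d = 25 - 1*(-27) = 25 + 27 = 52)
(C(A(-1))*(-16))*d = (-5*16*(-16))*52 = -80*(-16)*52 = 1280*52 = 66560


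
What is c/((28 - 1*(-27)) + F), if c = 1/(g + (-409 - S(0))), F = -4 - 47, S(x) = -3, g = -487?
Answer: -1/3572 ≈ -0.00027996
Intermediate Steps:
F = -51
c = -1/893 (c = 1/(-487 + (-409 - 1*(-3))) = 1/(-487 + (-409 + 3)) = 1/(-487 - 406) = 1/(-893) = -1/893 ≈ -0.0011198)
c/((28 - 1*(-27)) + F) = -1/893/((28 - 1*(-27)) - 51) = -1/893/((28 + 27) - 51) = -1/893/(55 - 51) = -1/893/4 = (1/4)*(-1/893) = -1/3572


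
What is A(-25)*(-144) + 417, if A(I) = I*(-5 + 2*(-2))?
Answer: -31983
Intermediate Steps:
A(I) = -9*I (A(I) = I*(-5 - 4) = I*(-9) = -9*I)
A(-25)*(-144) + 417 = -9*(-25)*(-144) + 417 = 225*(-144) + 417 = -32400 + 417 = -31983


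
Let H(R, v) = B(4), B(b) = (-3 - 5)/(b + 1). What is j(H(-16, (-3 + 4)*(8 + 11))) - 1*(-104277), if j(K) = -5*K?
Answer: 104285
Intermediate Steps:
B(b) = -8/(1 + b)
H(R, v) = -8/5 (H(R, v) = -8/(1 + 4) = -8/5)
j(H(-16, (-3 + 4)*(8 + 11))) - 1*(-104277) = -5*(-8/5) - 1*(-104277) = 8 + 104277 = 104285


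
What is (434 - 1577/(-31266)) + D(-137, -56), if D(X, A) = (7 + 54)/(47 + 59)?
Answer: 360108863/828549 ≈ 434.63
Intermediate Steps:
D(X, A) = 61/106
(434 - 1577/(-31266)) + D(-137, -56) = (434 - 1577/(-31266)) + 61/106 = (434 - 1577*(-1/31266)) + 61/106 = (434 + 1577/31266) + 61/106 = 13571021/31266 + 61/106 = 360108863/828549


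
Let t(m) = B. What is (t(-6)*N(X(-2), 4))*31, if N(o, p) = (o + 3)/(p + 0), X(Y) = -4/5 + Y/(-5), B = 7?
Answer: 2821/20 ≈ 141.05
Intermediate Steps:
X(Y) = -4/5 - Y/5 (X(Y) = -4*1/5 + Y*(-1/5) = -4/5 - Y/5)
N(o, p) = (3 + o)/p
t(m) = 7
(t(-6)*N(X(-2), 4))*31 = (7*((3 + (-4/5 - 1/5*(-2)))/4))*31 = (7*((3 + (-4/5 + 2/5))/4))*31 = (7*((3 - 2/5)/4))*31 = (7*((1/4)*(13/5)))*31 = (7*(13/20))*31 = (91/20)*31 = 2821/20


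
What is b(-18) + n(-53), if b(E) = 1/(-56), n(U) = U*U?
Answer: 157303/56 ≈ 2809.0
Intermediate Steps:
n(U) = U²
b(E) = -1/56
b(-18) + n(-53) = -1/56 + (-53)² = -1/56 + 2809 = 157303/56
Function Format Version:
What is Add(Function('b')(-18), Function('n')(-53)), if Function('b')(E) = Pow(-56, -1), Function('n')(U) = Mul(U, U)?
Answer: Rational(157303, 56) ≈ 2809.0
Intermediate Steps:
Function('n')(U) = Pow(U, 2)
Function('b')(E) = Rational(-1, 56)
Add(Function('b')(-18), Function('n')(-53)) = Add(Rational(-1, 56), Pow(-53, 2)) = Add(Rational(-1, 56), 2809) = Rational(157303, 56)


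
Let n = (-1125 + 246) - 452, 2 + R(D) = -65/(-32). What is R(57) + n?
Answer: -42591/32 ≈ -1331.0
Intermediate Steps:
R(D) = 1/32 (R(D) = -2 - 65/(-32) = -2 - 65*(-1/32) = -2 + 65/32 = 1/32)
n = -1331 (n = -879 - 452 = -1331)
R(57) + n = 1/32 - 1331 = -42591/32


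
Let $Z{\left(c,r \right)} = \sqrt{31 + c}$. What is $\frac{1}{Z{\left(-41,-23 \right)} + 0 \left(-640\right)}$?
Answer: $- \frac{i \sqrt{10}}{10} \approx - 0.31623 i$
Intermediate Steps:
$\frac{1}{Z{\left(-41,-23 \right)} + 0 \left(-640\right)} = \frac{1}{\sqrt{31 - 41} + 0 \left(-640\right)} = \frac{1}{\sqrt{-10} + 0} = \frac{1}{i \sqrt{10} + 0} = \frac{1}{i \sqrt{10}} = - \frac{i \sqrt{10}}{10}$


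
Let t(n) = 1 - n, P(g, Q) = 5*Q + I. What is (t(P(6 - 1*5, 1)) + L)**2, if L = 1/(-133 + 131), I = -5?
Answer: 1/4 ≈ 0.25000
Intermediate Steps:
P(g, Q) = -5 + 5*Q (P(g, Q) = 5*Q - 5 = -5 + 5*Q)
L = -1/2 (L = 1/(-2) = -1/2 ≈ -0.50000)
(t(P(6 - 1*5, 1)) + L)**2 = ((1 - (-5 + 5*1)) - 1/2)**2 = ((1 - (-5 + 5)) - 1/2)**2 = ((1 - 1*0) - 1/2)**2 = ((1 + 0) - 1/2)**2 = (1 - 1/2)**2 = (1/2)**2 = 1/4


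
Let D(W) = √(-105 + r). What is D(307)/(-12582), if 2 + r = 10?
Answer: -I*√97/12582 ≈ -0.00078277*I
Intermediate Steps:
r = 8 (r = -2 + 10 = 8)
D(W) = I*√97 (D(W) = √(-105 + 8) = √(-97) = I*√97)
D(307)/(-12582) = (I*√97)/(-12582) = (I*√97)*(-1/12582) = -I*√97/12582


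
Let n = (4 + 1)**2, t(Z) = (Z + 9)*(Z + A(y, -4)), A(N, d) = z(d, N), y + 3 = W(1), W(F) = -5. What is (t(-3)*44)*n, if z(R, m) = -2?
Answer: -33000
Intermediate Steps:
y = -8 (y = -3 - 5 = -8)
A(N, d) = -2
t(Z) = (-2 + Z)*(9 + Z) (t(Z) = (Z + 9)*(Z - 2) = (9 + Z)*(-2 + Z) = (-2 + Z)*(9 + Z))
n = 25 (n = 5**2 = 25)
(t(-3)*44)*n = ((-18 + (-3)**2 + 7*(-3))*44)*25 = ((-18 + 9 - 21)*44)*25 = -30*44*25 = -1320*25 = -33000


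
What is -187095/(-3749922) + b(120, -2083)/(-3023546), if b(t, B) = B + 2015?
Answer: 94324222261/1889676943902 ≈ 0.049916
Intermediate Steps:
b(t, B) = 2015 + B
-187095/(-3749922) + b(120, -2083)/(-3023546) = -187095/(-3749922) + (2015 - 2083)/(-3023546) = -187095*(-1/3749922) - 68*(-1/3023546) = 62365/1249974 + 34/1511773 = 94324222261/1889676943902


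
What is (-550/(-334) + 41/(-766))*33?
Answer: 6725499/127922 ≈ 52.575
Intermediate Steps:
(-550/(-334) + 41/(-766))*33 = (-550*(-1/334) + 41*(-1/766))*33 = (275/167 - 41/766)*33 = (203803/127922)*33 = 6725499/127922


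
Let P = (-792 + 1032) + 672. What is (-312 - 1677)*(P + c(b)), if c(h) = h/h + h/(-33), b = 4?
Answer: -19972875/11 ≈ -1.8157e+6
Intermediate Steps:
c(h) = 1 - h/33 (c(h) = 1 + h*(-1/33) = 1 - h/33)
P = 912 (P = 240 + 672 = 912)
(-312 - 1677)*(P + c(b)) = (-312 - 1677)*(912 + (1 - 1/33*4)) = -1989*(912 + (1 - 4/33)) = -1989*(912 + 29/33) = -1989*30125/33 = -19972875/11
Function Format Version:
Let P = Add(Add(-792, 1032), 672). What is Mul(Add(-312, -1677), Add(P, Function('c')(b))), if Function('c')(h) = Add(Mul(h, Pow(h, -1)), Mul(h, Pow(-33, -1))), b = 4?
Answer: Rational(-19972875, 11) ≈ -1.8157e+6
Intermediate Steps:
Function('c')(h) = Add(1, Mul(Rational(-1, 33), h)) (Function('c')(h) = Add(1, Mul(h, Rational(-1, 33))) = Add(1, Mul(Rational(-1, 33), h)))
P = 912 (P = Add(240, 672) = 912)
Mul(Add(-312, -1677), Add(P, Function('c')(b))) = Mul(Add(-312, -1677), Add(912, Add(1, Mul(Rational(-1, 33), 4)))) = Mul(-1989, Add(912, Add(1, Rational(-4, 33)))) = Mul(-1989, Add(912, Rational(29, 33))) = Mul(-1989, Rational(30125, 33)) = Rational(-19972875, 11)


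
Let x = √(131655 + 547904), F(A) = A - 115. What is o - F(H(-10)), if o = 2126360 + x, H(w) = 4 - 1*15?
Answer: 2126486 + √679559 ≈ 2.1273e+6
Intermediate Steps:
H(w) = -11 (H(w) = 4 - 15 = -11)
F(A) = -115 + A
x = √679559 ≈ 824.35
o = 2126360 + √679559 ≈ 2.1272e+6
o - F(H(-10)) = (2126360 + √679559) - (-115 - 11) = (2126360 + √679559) - 1*(-126) = (2126360 + √679559) + 126 = 2126486 + √679559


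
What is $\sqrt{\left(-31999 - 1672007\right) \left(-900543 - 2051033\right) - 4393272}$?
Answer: $2 \sqrt{1257374705046} \approx 2.2427 \cdot 10^{6}$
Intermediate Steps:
$\sqrt{\left(-31999 - 1672007\right) \left(-900543 - 2051033\right) - 4393272} = \sqrt{\left(-1704006\right) \left(-2951576\right) - 4393272} = \sqrt{5029503213456 - 4393272} = \sqrt{5029498820184} = 2 \sqrt{1257374705046}$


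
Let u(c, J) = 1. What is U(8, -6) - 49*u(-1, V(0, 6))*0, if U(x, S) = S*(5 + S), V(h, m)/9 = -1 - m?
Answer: 6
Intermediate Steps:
V(h, m) = -9 - 9*m (V(h, m) = 9*(-1 - m) = -9 - 9*m)
U(8, -6) - 49*u(-1, V(0, 6))*0 = -6*(5 - 6) - 49*0 = -6*(-1) - 49*0 = 6 + 0 = 6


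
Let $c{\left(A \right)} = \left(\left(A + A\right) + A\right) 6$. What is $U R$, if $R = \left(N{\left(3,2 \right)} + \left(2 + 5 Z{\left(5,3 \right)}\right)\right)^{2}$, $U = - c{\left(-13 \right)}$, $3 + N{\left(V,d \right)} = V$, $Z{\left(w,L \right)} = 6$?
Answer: $239616$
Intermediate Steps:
$c{\left(A \right)} = 18 A$ ($c{\left(A \right)} = \left(2 A + A\right) 6 = 3 A 6 = 18 A$)
$N{\left(V,d \right)} = -3 + V$
$U = 234$ ($U = - 18 \left(-13\right) = \left(-1\right) \left(-234\right) = 234$)
$R = 1024$ ($R = \left(\left(-3 + 3\right) + \left(2 + 5 \cdot 6\right)\right)^{2} = \left(0 + \left(2 + 30\right)\right)^{2} = \left(0 + 32\right)^{2} = 32^{2} = 1024$)
$U R = 234 \cdot 1024 = 239616$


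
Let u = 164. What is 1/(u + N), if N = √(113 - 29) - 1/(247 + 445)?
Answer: 26177668/4279691531 - 957728*√21/12839074593 ≈ 0.0057749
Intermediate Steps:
N = -1/692 + 2*√21 (N = √84 - 1/692 = 2*√21 - 1*1/692 = 2*√21 - 1/692 = -1/692 + 2*√21 ≈ 9.1637)
1/(u + N) = 1/(164 + (-1/692 + 2*√21)) = 1/(113487/692 + 2*√21)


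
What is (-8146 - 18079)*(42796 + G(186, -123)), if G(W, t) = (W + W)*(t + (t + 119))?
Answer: 116648800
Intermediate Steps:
G(W, t) = 2*W*(119 + 2*t) (G(W, t) = (2*W)*(t + (119 + t)) = (2*W)*(119 + 2*t) = 2*W*(119 + 2*t))
(-8146 - 18079)*(42796 + G(186, -123)) = (-8146 - 18079)*(42796 + 2*186*(119 + 2*(-123))) = -26225*(42796 + 2*186*(119 - 246)) = -26225*(42796 + 2*186*(-127)) = -26225*(42796 - 47244) = -26225*(-4448) = 116648800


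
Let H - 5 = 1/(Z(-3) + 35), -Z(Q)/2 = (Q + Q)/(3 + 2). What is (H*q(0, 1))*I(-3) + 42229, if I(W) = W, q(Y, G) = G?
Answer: 7894003/187 ≈ 42214.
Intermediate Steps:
Z(Q) = -4*Q/5 (Z(Q) = -2*(Q + Q)/(3 + 2) = -2*2*Q/5 = -4*Q/5)
H = 940/187 (H = 5 + 1/(-4/5*(-3) + 35) = 5 + 1/(12/5 + 35) = 5 + 1/(187/5) = 5 + 5/187 = 940/187 ≈ 5.0267)
(H*q(0, 1))*I(-3) + 42229 = ((940/187)*1)*(-3) + 42229 = (940/187)*(-3) + 42229 = -2820/187 + 42229 = 7894003/187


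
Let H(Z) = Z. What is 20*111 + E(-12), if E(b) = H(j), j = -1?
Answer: 2219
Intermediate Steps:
E(b) = -1
20*111 + E(-12) = 20*111 - 1 = 2220 - 1 = 2219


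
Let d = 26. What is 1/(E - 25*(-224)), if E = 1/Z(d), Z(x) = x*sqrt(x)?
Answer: 98425600/551183359999 - 26*sqrt(26)/551183359999 ≈ 0.00017857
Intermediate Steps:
Z(x) = x**(3/2)
E = sqrt(26)/676 (E = 1/(26**(3/2)) = 1/(26*sqrt(26)) = sqrt(26)/676 ≈ 0.0075429)
1/(E - 25*(-224)) = 1/(sqrt(26)/676 - 25*(-224)) = 1/(sqrt(26)/676 + 5600) = 1/(5600 + sqrt(26)/676)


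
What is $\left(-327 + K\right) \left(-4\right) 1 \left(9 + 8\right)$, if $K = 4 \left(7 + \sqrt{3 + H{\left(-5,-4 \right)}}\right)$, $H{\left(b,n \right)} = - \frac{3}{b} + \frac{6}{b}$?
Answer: $20332 - \frac{544 \sqrt{15}}{5} \approx 19911.0$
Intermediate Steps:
$H{\left(b,n \right)} = \frac{3}{b}$
$K = 28 + \frac{8 \sqrt{15}}{5}$ ($K = 4 \left(7 + \sqrt{3 + \frac{3}{-5}}\right) = 4 \left(7 + \sqrt{3 + 3 \left(- \frac{1}{5}\right)}\right) = 4 \left(7 + \sqrt{3 - \frac{3}{5}}\right) = 4 \left(7 + \sqrt{\frac{12}{5}}\right) = 4 \left(7 + \frac{2 \sqrt{15}}{5}\right) = 28 + \frac{8 \sqrt{15}}{5} \approx 34.197$)
$\left(-327 + K\right) \left(-4\right) 1 \left(9 + 8\right) = \left(-327 + \left(28 + \frac{8 \sqrt{15}}{5}\right)\right) \left(-4\right) 1 \left(9 + 8\right) = \left(-299 + \frac{8 \sqrt{15}}{5}\right) \left(\left(-4\right) 17\right) = \left(-299 + \frac{8 \sqrt{15}}{5}\right) \left(-68\right) = 20332 - \frac{544 \sqrt{15}}{5}$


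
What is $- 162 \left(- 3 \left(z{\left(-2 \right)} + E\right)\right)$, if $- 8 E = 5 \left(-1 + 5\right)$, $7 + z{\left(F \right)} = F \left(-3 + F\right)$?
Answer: $243$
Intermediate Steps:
$z{\left(F \right)} = -7 + F \left(-3 + F\right)$
$E = - \frac{5}{2}$ ($E = - \frac{5 \left(-1 + 5\right)}{8} = - \frac{5 \cdot 4}{8} = \left(- \frac{1}{8}\right) 20 = - \frac{5}{2} \approx -2.5$)
$- 162 \left(- 3 \left(z{\left(-2 \right)} + E\right)\right) = - 162 \left(- 3 \left(\left(-7 + \left(-2\right)^{2} - -6\right) - \frac{5}{2}\right)\right) = - 162 \left(- 3 \left(\left(-7 + 4 + 6\right) - \frac{5}{2}\right)\right) = - 162 \left(- 3 \left(3 - \frac{5}{2}\right)\right) = - 162 \left(\left(-3\right) \frac{1}{2}\right) = \left(-162\right) \left(- \frac{3}{2}\right) = 243$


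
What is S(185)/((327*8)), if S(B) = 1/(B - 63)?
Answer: 1/319152 ≈ 3.1333e-6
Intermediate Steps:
S(B) = 1/(-63 + B)
S(185)/((327*8)) = 1/((-63 + 185)*((327*8))) = 1/(122*2616) = (1/122)*(1/2616) = 1/319152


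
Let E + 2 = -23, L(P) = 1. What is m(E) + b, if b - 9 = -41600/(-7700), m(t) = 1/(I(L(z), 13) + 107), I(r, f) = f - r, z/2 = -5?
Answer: 18864/1309 ≈ 14.411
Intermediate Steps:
z = -10 (z = 2*(-5) = -10)
E = -25 (E = -2 - 23 = -25)
m(t) = 1/119 (m(t) = 1/((13 - 1*1) + 107) = 1/((13 - 1) + 107) = 1/(12 + 107) = 1/119)
b = 1109/77 (b = 9 - 41600/(-7700) = 9 - 41600*(-1/7700) = 9 + 416/77 = 1109/77 ≈ 14.403)
m(E) + b = 1/119 + 1109/77 = 18864/1309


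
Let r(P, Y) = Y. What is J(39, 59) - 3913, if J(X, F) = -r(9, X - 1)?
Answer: -3951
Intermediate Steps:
J(X, F) = 1 - X (J(X, F) = -(X - 1) = -(-1 + X) = 1 - X)
J(39, 59) - 3913 = (1 - 1*39) - 3913 = (1 - 39) - 3913 = -38 - 3913 = -3951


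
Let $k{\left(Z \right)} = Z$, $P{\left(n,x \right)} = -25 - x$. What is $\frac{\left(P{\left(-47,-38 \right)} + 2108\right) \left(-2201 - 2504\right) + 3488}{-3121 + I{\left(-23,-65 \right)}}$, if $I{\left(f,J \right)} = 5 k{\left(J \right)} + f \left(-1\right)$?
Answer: $\frac{9975817}{3423} \approx 2914.3$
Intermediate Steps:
$I{\left(f,J \right)} = - f + 5 J$ ($I{\left(f,J \right)} = 5 J + f \left(-1\right) = 5 J - f = - f + 5 J$)
$\frac{\left(P{\left(-47,-38 \right)} + 2108\right) \left(-2201 - 2504\right) + 3488}{-3121 + I{\left(-23,-65 \right)}} = \frac{\left(\left(-25 - -38\right) + 2108\right) \left(-2201 - 2504\right) + 3488}{-3121 + \left(\left(-1\right) \left(-23\right) + 5 \left(-65\right)\right)} = \frac{\left(\left(-25 + 38\right) + 2108\right) \left(-4705\right) + 3488}{-3121 + \left(23 - 325\right)} = \frac{\left(13 + 2108\right) \left(-4705\right) + 3488}{-3121 - 302} = \frac{2121 \left(-4705\right) + 3488}{-3423} = \left(-9979305 + 3488\right) \left(- \frac{1}{3423}\right) = \left(-9975817\right) \left(- \frac{1}{3423}\right) = \frac{9975817}{3423}$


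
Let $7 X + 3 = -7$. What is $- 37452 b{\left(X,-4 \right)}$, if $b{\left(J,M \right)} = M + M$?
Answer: $299616$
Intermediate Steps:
$X = - \frac{10}{7}$ ($X = - \frac{3}{7} + \frac{1}{7} \left(-7\right) = - \frac{3}{7} - 1 = - \frac{10}{7} \approx -1.4286$)
$b{\left(J,M \right)} = 2 M$
$- 37452 b{\left(X,-4 \right)} = - 37452 \cdot 2 \left(-4\right) = \left(-37452\right) \left(-8\right) = 299616$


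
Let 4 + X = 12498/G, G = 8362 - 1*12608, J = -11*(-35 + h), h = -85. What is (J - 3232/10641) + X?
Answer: 29656192243/22590843 ≈ 1312.8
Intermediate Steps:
J = 1320 (J = -11*(-35 - 85) = -11*(-120) = 1320)
G = -4246 (G = 8362 - 12608 = -4246)
X = -14741/2123 (X = -4 + 12498/(-4246) = -4 + 12498*(-1/4246) = -4 - 6249/2123 = -14741/2123 ≈ -6.9435)
(J - 3232/10641) + X = (1320 - 3232/10641) - 14741/2123 = 14042888/10641 - 14741/2123 = 29656192243/22590843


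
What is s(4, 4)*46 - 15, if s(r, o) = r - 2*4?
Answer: -199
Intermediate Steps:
s(r, o) = -8 + r (s(r, o) = r - 8 = -8 + r)
s(4, 4)*46 - 15 = (-8 + 4)*46 - 15 = -4*46 - 15 = -184 - 15 = -199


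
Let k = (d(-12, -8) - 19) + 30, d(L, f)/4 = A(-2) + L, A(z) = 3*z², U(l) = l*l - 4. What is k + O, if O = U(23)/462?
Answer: 267/22 ≈ 12.136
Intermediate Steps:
U(l) = -4 + l² (U(l) = l² - 4 = -4 + l²)
d(L, f) = 48 + 4*L (d(L, f) = 4*(3*(-2)² + L) = 4*(3*4 + L) = 4*(12 + L) = 48 + 4*L)
k = 11 (k = ((48 + 4*(-12)) - 19) + 30 = ((48 - 48) - 19) + 30 = (0 - 19) + 30 = -19 + 30 = 11)
O = 25/22 (O = (-4 + 23²)/462 = (-4 + 529)*(1/462) = 525*(1/462) = 25/22 ≈ 1.1364)
k + O = 11 + 25/22 = 267/22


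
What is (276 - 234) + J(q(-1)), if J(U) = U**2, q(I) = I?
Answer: 43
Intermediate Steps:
(276 - 234) + J(q(-1)) = (276 - 234) + (-1)**2 = 42 + 1 = 43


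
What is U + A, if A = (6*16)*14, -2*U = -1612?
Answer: 2150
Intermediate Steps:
U = 806 (U = -1/2*(-1612) = 806)
A = 1344 (A = 96*14 = 1344)
U + A = 806 + 1344 = 2150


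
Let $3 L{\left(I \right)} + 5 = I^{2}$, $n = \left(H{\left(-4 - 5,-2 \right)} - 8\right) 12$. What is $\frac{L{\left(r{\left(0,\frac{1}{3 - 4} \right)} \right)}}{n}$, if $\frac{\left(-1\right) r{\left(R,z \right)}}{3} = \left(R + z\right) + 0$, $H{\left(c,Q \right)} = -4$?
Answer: $- \frac{1}{108} \approx -0.0092593$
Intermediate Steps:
$n = -144$ ($n = \left(-4 - 8\right) 12 = \left(-12\right) 12 = -144$)
$r{\left(R,z \right)} = - 3 R - 3 z$ ($r{\left(R,z \right)} = - 3 \left(\left(R + z\right) + 0\right) = - 3 \left(R + z\right) = - 3 R - 3 z$)
$L{\left(I \right)} = - \frac{5}{3} + \frac{I^{2}}{3}$
$\frac{L{\left(r{\left(0,\frac{1}{3 - 4} \right)} \right)}}{n} = \frac{- \frac{5}{3} + \frac{\left(\left(-3\right) 0 - \frac{3}{3 - 4}\right)^{2}}{3}}{-144} = \left(- \frac{5}{3} + \frac{\left(0 - \frac{3}{-1}\right)^{2}}{3}\right) \left(- \frac{1}{144}\right) = \left(- \frac{5}{3} + \frac{\left(0 - -3\right)^{2}}{3}\right) \left(- \frac{1}{144}\right) = \left(- \frac{5}{3} + \frac{\left(0 + 3\right)^{2}}{3}\right) \left(- \frac{1}{144}\right) = \left(- \frac{5}{3} + \frac{3^{2}}{3}\right) \left(- \frac{1}{144}\right) = \left(- \frac{5}{3} + \frac{1}{3} \cdot 9\right) \left(- \frac{1}{144}\right) = \left(- \frac{5}{3} + 3\right) \left(- \frac{1}{144}\right) = \frac{4}{3} \left(- \frac{1}{144}\right) = - \frac{1}{108}$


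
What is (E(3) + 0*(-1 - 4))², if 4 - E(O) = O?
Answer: 1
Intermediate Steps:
E(O) = 4 - O
(E(3) + 0*(-1 - 4))² = ((4 - 1*3) + 0*(-1 - 4))² = ((4 - 3) + 0*(-5))² = (1 + 0)² = 1² = 1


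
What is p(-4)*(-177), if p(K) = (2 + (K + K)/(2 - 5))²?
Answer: -11564/3 ≈ -3854.7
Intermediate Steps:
p(K) = (2 - 2*K/3)² (p(K) = (2 + (2*K)/(-3))² = (2 + (2*K)*(-⅓))² = (2 - 2*K/3)²)
p(-4)*(-177) = (4*(-3 - 4)²/9)*(-177) = ((4/9)*(-7)²)*(-177) = ((4/9)*49)*(-177) = (196/9)*(-177) = -11564/3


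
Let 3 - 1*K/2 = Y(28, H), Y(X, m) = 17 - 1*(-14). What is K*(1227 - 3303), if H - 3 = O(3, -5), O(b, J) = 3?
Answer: 116256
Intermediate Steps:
H = 6 (H = 3 + 3 = 6)
Y(X, m) = 31 (Y(X, m) = 17 + 14 = 31)
K = -56 (K = 6 - 2*31 = 6 - 62 = -56)
K*(1227 - 3303) = -56*(1227 - 3303) = -56*(-2076) = 116256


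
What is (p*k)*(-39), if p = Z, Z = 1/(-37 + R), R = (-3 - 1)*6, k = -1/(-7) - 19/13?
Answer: -360/427 ≈ -0.84309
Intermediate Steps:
k = -120/91 (k = -1*(-⅐) - 19*1/13 = ⅐ - 19/13 = -120/91 ≈ -1.3187)
R = -24 (R = -4*6 = -24)
Z = -1/61 (Z = 1/(-37 - 24) = 1/(-61) = -1/61 ≈ -0.016393)
p = -1/61 ≈ -0.016393
(p*k)*(-39) = -1/61*(-120/91)*(-39) = (120/5551)*(-39) = -360/427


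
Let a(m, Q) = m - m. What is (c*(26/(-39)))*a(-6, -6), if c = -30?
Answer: 0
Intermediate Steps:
a(m, Q) = 0
(c*(26/(-39)))*a(-6, -6) = -780/(-39)*0 = -780*(-1)/39*0 = -30*(-2/3)*0 = 20*0 = 0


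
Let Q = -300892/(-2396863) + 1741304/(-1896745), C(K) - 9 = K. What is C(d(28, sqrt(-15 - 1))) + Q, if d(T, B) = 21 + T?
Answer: 260078847101418/4546237910935 ≈ 57.207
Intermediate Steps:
C(K) = 9 + K
Q = -3602951732812/4546237910935 (Q = -300892*(-1/2396863) + 1741304*(-1/1896745) = 300892/2396863 - 1741304/1896745 = -3602951732812/4546237910935 ≈ -0.79251)
C(d(28, sqrt(-15 - 1))) + Q = (9 + (21 + 28)) - 3602951732812/4546237910935 = (9 + 49) - 3602951732812/4546237910935 = 58 - 3602951732812/4546237910935 = 260078847101418/4546237910935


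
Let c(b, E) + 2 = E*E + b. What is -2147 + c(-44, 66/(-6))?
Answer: -2072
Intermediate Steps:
c(b, E) = -2 + b + E**2 (c(b, E) = -2 + (E*E + b) = -2 + (E**2 + b) = -2 + (b + E**2) = -2 + b + E**2)
-2147 + c(-44, 66/(-6)) = -2147 + (-2 - 44 + (66/(-6))**2) = -2147 + (-2 - 44 + (66*(-1/6))**2) = -2147 + (-2 - 44 + (-11)**2) = -2147 + (-2 - 44 + 121) = -2147 + 75 = -2072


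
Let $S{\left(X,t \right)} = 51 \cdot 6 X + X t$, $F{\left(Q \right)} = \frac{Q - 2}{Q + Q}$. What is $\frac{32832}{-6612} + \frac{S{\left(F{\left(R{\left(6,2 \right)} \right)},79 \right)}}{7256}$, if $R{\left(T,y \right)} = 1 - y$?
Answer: $- \frac{2056233}{420848} \approx -4.8859$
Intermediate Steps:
$F{\left(Q \right)} = \frac{-2 + Q}{2 Q}$
$S{\left(X,t \right)} = 306 X + X t$
$\frac{32832}{-6612} + \frac{S{\left(F{\left(R{\left(6,2 \right)} \right)},79 \right)}}{7256} = \frac{32832}{-6612} + \frac{\frac{-2 + \left(1 - 2\right)}{2 \left(1 - 2\right)} \left(306 + 79\right)}{7256} = 32832 \left(- \frac{1}{6612}\right) + \frac{-2 + \left(1 - 2\right)}{2 \left(1 - 2\right)} 385 \cdot \frac{1}{7256} = - \frac{144}{29} + \frac{-2 - 1}{2 \left(-1\right)} 385 \cdot \frac{1}{7256} = - \frac{144}{29} + \frac{1}{2} \left(-1\right) \left(-3\right) 385 \cdot \frac{1}{7256} = - \frac{144}{29} + \frac{3}{2} \cdot 385 \cdot \frac{1}{7256} = - \frac{144}{29} + \frac{1155}{2} \cdot \frac{1}{7256} = - \frac{144}{29} + \frac{1155}{14512} = - \frac{2056233}{420848}$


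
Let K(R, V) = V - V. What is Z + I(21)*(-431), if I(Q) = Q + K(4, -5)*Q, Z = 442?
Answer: -8609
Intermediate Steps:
K(R, V) = 0
I(Q) = Q (I(Q) = Q + 0*Q = Q + 0 = Q)
Z + I(21)*(-431) = 442 + 21*(-431) = 442 - 9051 = -8609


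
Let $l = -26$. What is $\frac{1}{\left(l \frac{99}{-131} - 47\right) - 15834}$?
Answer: $- \frac{131}{2077837} \approx -6.3046 \cdot 10^{-5}$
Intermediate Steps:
$\frac{1}{\left(l \frac{99}{-131} - 47\right) - 15834} = \frac{1}{\left(- 26 \frac{99}{-131} - 47\right) - 15834} = \frac{1}{\left(- 26 \cdot 99 \left(- \frac{1}{131}\right) - 47\right) - 15834} = \frac{1}{\left(\left(-26\right) \left(- \frac{99}{131}\right) - 47\right) - 15834} = \frac{1}{\left(\frac{2574}{131} - 47\right) - 15834} = \frac{1}{- \frac{3583}{131} - 15834} = \frac{1}{- \frac{2077837}{131}} = - \frac{131}{2077837}$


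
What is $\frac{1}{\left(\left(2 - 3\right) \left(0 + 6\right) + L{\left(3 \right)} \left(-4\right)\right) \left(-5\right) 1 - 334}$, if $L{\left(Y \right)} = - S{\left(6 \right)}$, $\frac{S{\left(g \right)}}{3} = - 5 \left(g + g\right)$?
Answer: $\frac{1}{3296} \approx 0.0003034$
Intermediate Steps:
$S{\left(g \right)} = - 30 g$ ($S{\left(g \right)} = 3 \left(- 5 \left(g + g\right)\right) = 3 \left(- 5 \cdot 2 g\right) = 3 \left(- 10 g\right) = - 30 g$)
$L{\left(Y \right)} = 180$ ($L{\left(Y \right)} = - \left(-30\right) 6 = \left(-1\right) \left(-180\right) = 180$)
$\frac{1}{\left(\left(2 - 3\right) \left(0 + 6\right) + L{\left(3 \right)} \left(-4\right)\right) \left(-5\right) 1 - 334} = \frac{1}{\left(\left(2 - 3\right) \left(0 + 6\right) + 180 \left(-4\right)\right) \left(-5\right) 1 - 334} = \frac{1}{\left(\left(-1\right) 6 - 720\right) \left(-5\right) 1 - 334} = \frac{1}{\left(-6 - 720\right) \left(-5\right) 1 - 334} = \frac{1}{\left(-726\right) \left(-5\right) 1 - 334} = \frac{1}{3630 \cdot 1 - 334} = \frac{1}{3630 - 334} = \frac{1}{3296}$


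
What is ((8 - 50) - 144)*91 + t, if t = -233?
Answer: -17159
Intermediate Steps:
((8 - 50) - 144)*91 + t = ((8 - 50) - 144)*91 - 233 = (-42 - 144)*91 - 233 = -186*91 - 233 = -16926 - 233 = -17159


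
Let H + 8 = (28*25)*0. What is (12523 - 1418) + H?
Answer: 11097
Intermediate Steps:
H = -8 (H = -8 + (28*25)*0 = -8 + 700*0 = -8 + 0 = -8)
(12523 - 1418) + H = (12523 - 1418) - 8 = 11105 - 8 = 11097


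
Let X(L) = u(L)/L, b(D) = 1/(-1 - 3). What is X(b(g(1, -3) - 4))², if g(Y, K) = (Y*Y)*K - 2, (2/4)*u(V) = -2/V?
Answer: 4096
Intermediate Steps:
u(V) = -4/V (u(V) = 2*(-2/V) = -4/V)
g(Y, K) = -2 + K*Y² (g(Y, K) = Y²*K - 2 = K*Y² - 2 = -2 + K*Y²)
b(D) = -¼ (b(D) = 1/(-4) = -¼)
X(L) = -4/L² (X(L) = (-4/L)/L = -4/L²)
X(b(g(1, -3) - 4))² = (-4/(-¼)²)² = (-4*16)² = (-64)² = 4096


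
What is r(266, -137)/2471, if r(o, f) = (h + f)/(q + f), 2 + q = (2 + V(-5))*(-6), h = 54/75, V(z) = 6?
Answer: 3407/11551925 ≈ 0.00029493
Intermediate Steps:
h = 18/25 (h = 54*(1/75) = 18/25 ≈ 0.72000)
q = -50 (q = -2 + (2 + 6)*(-6) = -2 + 8*(-6) = -2 - 48 = -50)
r(o, f) = (18/25 + f)/(-50 + f)
r(266, -137)/2471 = ((18/25 - 137)/(-50 - 137))/2471 = (-3407/25/(-187))*(1/2471) = -1/187*(-3407/25)*(1/2471) = (3407/4675)*(1/2471) = 3407/11551925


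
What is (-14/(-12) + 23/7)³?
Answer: 6539203/74088 ≈ 88.263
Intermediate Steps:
(-14/(-12) + 23/7)³ = (-14*(-1/12) + 23*(⅐))³ = (7/6 + 23/7)³ = (187/42)³ = 6539203/74088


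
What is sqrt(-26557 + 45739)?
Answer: sqrt(19182) ≈ 138.50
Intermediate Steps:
sqrt(-26557 + 45739) = sqrt(19182)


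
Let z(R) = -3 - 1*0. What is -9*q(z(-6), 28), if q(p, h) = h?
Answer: -252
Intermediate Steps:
z(R) = -3 (z(R) = -3 + 0 = -3)
-9*q(z(-6), 28) = -9*28 = -252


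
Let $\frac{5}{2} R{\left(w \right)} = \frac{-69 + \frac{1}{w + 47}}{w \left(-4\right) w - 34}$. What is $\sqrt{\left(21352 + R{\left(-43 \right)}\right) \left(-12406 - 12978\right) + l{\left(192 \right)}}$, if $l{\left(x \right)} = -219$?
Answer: $\frac{i \sqrt{299210271459821}}{743} \approx 23281.0 i$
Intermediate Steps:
$R{\left(w \right)} = \frac{2 \left(-69 + \frac{1}{47 + w}\right)}{5 \left(-34 - 4 w^{2}\right)}$ ($R{\left(w \right)} = \frac{2 \frac{-69 + \frac{1}{w + 47}}{w \left(-4\right) w - 34}}{5} = \frac{2 \frac{-69 + \frac{1}{47 + w}}{- 4 w w - 34}}{5} = \frac{2 \frac{-69 + \frac{1}{47 + w}}{- 4 w^{2} - 34}}{5} = \frac{2 \frac{-69 + \frac{1}{47 + w}}{-34 - 4 w^{2}}}{5} = \frac{2 \left(-69 + \frac{1}{47 + w}\right)}{5 \left(-34 - 4 w^{2}\right)}$)
$\sqrt{\left(21352 + R{\left(-43 \right)}\right) \left(-12406 - 12978\right) + l{\left(192 \right)}} = \sqrt{\left(21352 + \frac{3242 + 69 \left(-43\right)}{5 \left(799 + 2 \left(-43\right)^{3} + 17 \left(-43\right) + 94 \left(-43\right)^{2}\right)}\right) \left(-12406 - 12978\right) - 219} = \sqrt{\left(21352 + \frac{3242 - 2967}{5 \left(799 + 2 \left(-79507\right) - 731 + 94 \cdot 1849\right)}\right) \left(-25384\right) - 219} = \sqrt{\left(21352 + \frac{1}{5} \frac{1}{799 - 159014 - 731 + 173806} \cdot 275\right) \left(-25384\right) - 219} = \sqrt{\left(21352 + \frac{1}{5} \cdot \frac{1}{14860} \cdot 275\right) \left(-25384\right) - 219} = \sqrt{\left(21352 + \frac{11}{2972}\right) \left(-25384\right) - 219} = \sqrt{\frac{63458155}{2972} \left(-25384\right) - 219} = \sqrt{- \frac{402705451630}{743} - 219} = \sqrt{- \frac{402705614347}{743}} = \frac{i \sqrt{299210271459821}}{743}$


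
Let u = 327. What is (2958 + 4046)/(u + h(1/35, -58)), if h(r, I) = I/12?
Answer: 42024/1933 ≈ 21.740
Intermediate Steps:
h(r, I) = I/12 (h(r, I) = I*(1/12) = I/12)
(2958 + 4046)/(u + h(1/35, -58)) = (2958 + 4046)/(327 + (1/12)*(-58)) = 7004/(327 - 29/6) = 7004/(1933/6) = 7004*(6/1933) = 42024/1933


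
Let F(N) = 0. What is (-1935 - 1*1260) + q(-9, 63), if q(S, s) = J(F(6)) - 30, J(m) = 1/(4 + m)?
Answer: -12899/4 ≈ -3224.8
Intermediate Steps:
q(S, s) = -119/4 (q(S, s) = 1/(4 + 0) - 30 = 1/4 - 30 = ¼ - 30 = -119/4)
(-1935 - 1*1260) + q(-9, 63) = (-1935 - 1*1260) - 119/4 = (-1935 - 1260) - 119/4 = -3195 - 119/4 = -12899/4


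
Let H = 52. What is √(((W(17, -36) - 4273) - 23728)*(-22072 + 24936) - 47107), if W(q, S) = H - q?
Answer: I*√80141731 ≈ 8952.2*I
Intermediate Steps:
W(q, S) = 52 - q
√(((W(17, -36) - 4273) - 23728)*(-22072 + 24936) - 47107) = √((((52 - 1*17) - 4273) - 23728)*(-22072 + 24936) - 47107) = √((((52 - 17) - 4273) - 23728)*2864 - 47107) = √(((35 - 4273) - 23728)*2864 - 47107) = √((-4238 - 23728)*2864 - 47107) = √(-27966*2864 - 47107) = √(-80094624 - 47107) = √(-80141731) = I*√80141731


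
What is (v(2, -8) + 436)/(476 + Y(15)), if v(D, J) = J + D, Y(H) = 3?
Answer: 430/479 ≈ 0.89770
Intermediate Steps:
v(D, J) = D + J
(v(2, -8) + 436)/(476 + Y(15)) = ((2 - 8) + 436)/(476 + 3) = (-6 + 436)/479 = 430*(1/479) = 430/479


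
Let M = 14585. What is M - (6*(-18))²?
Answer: 2921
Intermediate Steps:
M - (6*(-18))² = 14585 - (6*(-18))² = 14585 - 1*(-108)² = 14585 - 1*11664 = 14585 - 11664 = 2921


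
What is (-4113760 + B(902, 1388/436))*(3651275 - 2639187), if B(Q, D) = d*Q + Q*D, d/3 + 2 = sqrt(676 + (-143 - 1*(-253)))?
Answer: -454100358602352/109 + 2738710128*sqrt(786) ≈ -4.0893e+12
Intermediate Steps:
d = -6 + 3*sqrt(786) (d = -6 + 3*sqrt(676 + (-143 - 1*(-253))) = -6 + 3*sqrt(676 + (-143 + 253)) = -6 + 3*sqrt(676 + 110) = -6 + 3*sqrt(786) ≈ 78.107)
B(Q, D) = D*Q + Q*(-6 + 3*sqrt(786)) (B(Q, D) = (-6 + 3*sqrt(786))*Q + Q*D = Q*(-6 + 3*sqrt(786)) + D*Q = D*Q + Q*(-6 + 3*sqrt(786)))
(-4113760 + B(902, 1388/436))*(3651275 - 2639187) = (-4113760 + 902*(-6 + 1388/436 + 3*sqrt(786)))*(3651275 - 2639187) = (-4113760 + 902*(-6 + 1388*(1/436) + 3*sqrt(786)))*1012088 = (-4113760 + 902*(-6 + 347/109 + 3*sqrt(786)))*1012088 = (-4113760 + 902*(-307/109 + 3*sqrt(786)))*1012088 = (-4113760 + (-276914/109 + 2706*sqrt(786)))*1012088 = (-448676754/109 + 2706*sqrt(786))*1012088 = -454100358602352/109 + 2738710128*sqrt(786)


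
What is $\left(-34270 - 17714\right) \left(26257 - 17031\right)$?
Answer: $-479604384$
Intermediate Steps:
$\left(-34270 - 17714\right) \left(26257 - 17031\right) = \left(-51984\right) 9226 = -479604384$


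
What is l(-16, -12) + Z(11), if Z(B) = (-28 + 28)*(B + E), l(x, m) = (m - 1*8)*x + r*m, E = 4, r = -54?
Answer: 968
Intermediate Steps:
l(x, m) = -54*m + x*(-8 + m) (l(x, m) = (m - 1*8)*x - 54*m = (m - 8)*x - 54*m = (-8 + m)*x - 54*m = x*(-8 + m) - 54*m = -54*m + x*(-8 + m))
Z(B) = 0 (Z(B) = (-28 + 28)*(B + 4) = 0*(4 + B) = 0)
l(-16, -12) + Z(11) = (-54*(-12) - 8*(-16) - 12*(-16)) + 0 = (648 + 128 + 192) + 0 = 968 + 0 = 968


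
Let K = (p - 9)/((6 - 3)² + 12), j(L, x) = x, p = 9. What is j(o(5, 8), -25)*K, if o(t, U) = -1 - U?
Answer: 0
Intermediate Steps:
K = 0 (K = (9 - 9)/((6 - 3)² + 12) = 0/(3² + 12) = 0/(9 + 12) = 0/21 = 0*(1/21) = 0)
j(o(5, 8), -25)*K = -25*0 = 0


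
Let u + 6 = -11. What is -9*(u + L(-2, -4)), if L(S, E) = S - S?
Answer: 153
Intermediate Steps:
L(S, E) = 0
u = -17 (u = -6 - 11 = -17)
-9*(u + L(-2, -4)) = -9*(-17 + 0) = -9*(-17) = 153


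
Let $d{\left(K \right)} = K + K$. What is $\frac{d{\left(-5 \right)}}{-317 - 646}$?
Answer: $\frac{10}{963} \approx 0.010384$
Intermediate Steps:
$d{\left(K \right)} = 2 K$
$\frac{d{\left(-5 \right)}}{-317 - 646} = \frac{2 \left(-5\right)}{-317 - 646} = \frac{1}{-963} \left(-10\right) = \left(- \frac{1}{963}\right) \left(-10\right) = \frac{10}{963}$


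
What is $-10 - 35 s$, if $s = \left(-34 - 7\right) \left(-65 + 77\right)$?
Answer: $17210$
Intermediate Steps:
$s = -492$ ($s = \left(-41\right) 12 = -492$)
$-10 - 35 s = -10 - -17220 = -10 + 17220 = 17210$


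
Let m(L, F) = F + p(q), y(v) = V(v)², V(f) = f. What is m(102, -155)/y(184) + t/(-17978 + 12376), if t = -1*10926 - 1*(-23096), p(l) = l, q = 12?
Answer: -206414303/94830656 ≈ -2.1767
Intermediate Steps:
t = 12170 (t = -10926 + 23096 = 12170)
y(v) = v²
m(L, F) = 12 + F (m(L, F) = F + 12 = 12 + F)
m(102, -155)/y(184) + t/(-17978 + 12376) = (12 - 155)/(184²) + 12170/(-17978 + 12376) = -143/33856 + 12170/(-5602) = -143*1/33856 + 12170*(-1/5602) = -143/33856 - 6085/2801 = -206414303/94830656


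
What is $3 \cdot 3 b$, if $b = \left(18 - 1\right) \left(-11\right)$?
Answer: $-1683$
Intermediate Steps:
$b = -187$ ($b = 17 \left(-11\right) = -187$)
$3 \cdot 3 b = 3 \cdot 3 \left(-187\right) = 9 \left(-187\right) = -1683$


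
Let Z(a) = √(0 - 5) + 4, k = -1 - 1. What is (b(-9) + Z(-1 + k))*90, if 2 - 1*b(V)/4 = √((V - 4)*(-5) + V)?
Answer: 1080 - 720*√14 + 90*I*√5 ≈ -1614.0 + 201.25*I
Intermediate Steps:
b(V) = 8 - 4*√(20 - 4*V) (b(V) = 8 - 4*√((V - 4)*(-5) + V) = 8 - 4*√((-4 + V)*(-5) + V) = 8 - 4*√((20 - 5*V) + V) = 8 - 4*√(20 - 4*V))
k = -2
Z(a) = 4 + I*√5 (Z(a) = √(-5) + 4 = I*√5 + 4 = 4 + I*√5)
(b(-9) + Z(-1 + k))*90 = ((8 - 8*√(5 - 1*(-9))) + (4 + I*√5))*90 = ((8 - 8*√(5 + 9)) + (4 + I*√5))*90 = ((8 - 8*√14) + (4 + I*√5))*90 = (12 - 8*√14 + I*√5)*90 = 1080 - 720*√14 + 90*I*√5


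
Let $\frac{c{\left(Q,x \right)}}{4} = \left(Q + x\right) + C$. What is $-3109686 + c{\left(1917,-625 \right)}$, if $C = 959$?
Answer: $-3100682$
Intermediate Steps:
$c{\left(Q,x \right)} = 3836 + 4 Q + 4 x$ ($c{\left(Q,x \right)} = 4 \left(\left(Q + x\right) + 959\right) = 4 \left(959 + Q + x\right) = 3836 + 4 Q + 4 x$)
$-3109686 + c{\left(1917,-625 \right)} = -3109686 + \left(3836 + 4 \cdot 1917 + 4 \left(-625\right)\right) = -3109686 + \left(3836 + 7668 - 2500\right) = -3109686 + 9004 = -3100682$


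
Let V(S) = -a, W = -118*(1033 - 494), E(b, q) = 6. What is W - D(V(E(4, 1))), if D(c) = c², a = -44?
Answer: -65538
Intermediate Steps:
W = -63602 (W = -118*539 = -63602)
V(S) = 44 (V(S) = -1*(-44) = 44)
W - D(V(E(4, 1))) = -63602 - 1*44² = -63602 - 1*1936 = -63602 - 1936 = -65538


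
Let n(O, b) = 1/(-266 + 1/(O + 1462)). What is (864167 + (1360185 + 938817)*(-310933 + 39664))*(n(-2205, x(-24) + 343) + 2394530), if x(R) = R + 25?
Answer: -22703274024087113054609/15203 ≈ -1.4933e+18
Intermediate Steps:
x(R) = 25 + R
n(O, b) = 1/(-266 + 1/(1462 + O))
(864167 + (1360185 + 938817)*(-310933 + 39664))*(n(-2205, x(-24) + 343) + 2394530) = (864167 + (1360185 + 938817)*(-310933 + 39664))*((-1462 - 1*(-2205))/(388891 + 266*(-2205)) + 2394530) = (864167 + 2299002*(-271269))*((-1462 + 2205)/(388891 - 586530) + 2394530) = (864167 - 623647973538)*(743/(-197639) + 2394530) = -623647109371*(-1/197639*743 + 2394530) = -623647109371*(-743/197639 + 2394530) = -623647109371*473252513927/197639 = -22703274024087113054609/15203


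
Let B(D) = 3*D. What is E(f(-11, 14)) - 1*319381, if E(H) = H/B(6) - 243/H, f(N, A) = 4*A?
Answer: -160968643/504 ≈ -3.1938e+5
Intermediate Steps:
E(H) = -243/H + H/18 (E(H) = H/((3*6)) - 243/H = H/18 - 243/H = -243/H + H/18)
E(f(-11, 14)) - 1*319381 = (-243/(4*14) + (4*14)/18) - 1*319381 = (-243/56 + (1/18)*56) - 319381 = (-243*1/56 + 28/9) - 319381 = (-243/56 + 28/9) - 319381 = -619/504 - 319381 = -160968643/504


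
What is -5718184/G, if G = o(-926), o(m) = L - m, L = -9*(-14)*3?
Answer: -714773/163 ≈ -4385.1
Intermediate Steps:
L = 378 (L = 126*3 = 378)
o(m) = 378 - m
G = 1304 (G = 378 - 1*(-926) = 378 + 926 = 1304)
-5718184/G = -5718184/1304 = -5718184*1/1304 = -714773/163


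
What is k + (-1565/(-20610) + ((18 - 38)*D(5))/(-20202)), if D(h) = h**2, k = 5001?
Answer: 69409146145/13878774 ≈ 5001.1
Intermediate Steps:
k + (-1565/(-20610) + ((18 - 38)*D(5))/(-20202)) = 5001 + (-1565/(-20610) + ((18 - 38)*5**2)/(-20202)) = 5001 + (-1565*(-1/20610) - 20*25*(-1/20202)) = 5001 + (313/4122 - 500*(-1/20202)) = 5001 + (313/4122 + 250/10101) = 5001 + 1397371/13878774 = 69409146145/13878774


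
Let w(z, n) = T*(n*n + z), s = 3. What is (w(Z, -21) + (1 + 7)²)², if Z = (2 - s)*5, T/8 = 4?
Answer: 196448256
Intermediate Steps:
T = 32 (T = 8*4 = 32)
Z = -5 (Z = (2 - 1*3)*5 = (2 - 3)*5 = -1*5 = -5)
w(z, n) = 32*z + 32*n² (w(z, n) = 32*(n*n + z) = 32*(n² + z) = 32*(z + n²) = 32*z + 32*n²)
(w(Z, -21) + (1 + 7)²)² = ((32*(-5) + 32*(-21)²) + (1 + 7)²)² = ((-160 + 32*441) + 8²)² = ((-160 + 14112) + 64)² = (13952 + 64)² = 14016² = 196448256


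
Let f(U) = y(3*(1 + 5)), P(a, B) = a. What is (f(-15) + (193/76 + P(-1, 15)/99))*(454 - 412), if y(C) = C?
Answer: 1081241/1254 ≈ 862.23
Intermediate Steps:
f(U) = 18 (f(U) = 3*(1 + 5) = 3*6 = 18)
(f(-15) + (193/76 + P(-1, 15)/99))*(454 - 412) = (18 + (193/76 - 1/99))*(454 - 412) = (18 + (193*(1/76) - 1*1/99))*42 = (18 + (193/76 - 1/99))*42 = (18 + 19031/7524)*42 = (154463/7524)*42 = 1081241/1254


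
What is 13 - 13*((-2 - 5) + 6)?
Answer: 26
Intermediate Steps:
13 - 13*((-2 - 5) + 6) = 13 - 13*(-7 + 6) = 13 - 13*(-1) = 13 + 13 = 26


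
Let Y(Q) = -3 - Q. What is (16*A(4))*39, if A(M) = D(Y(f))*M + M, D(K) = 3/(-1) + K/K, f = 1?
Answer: -2496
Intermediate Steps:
D(K) = -2 (D(K) = 3*(-1) + 1 = -3 + 1 = -2)
A(M) = -M (A(M) = -2*M + M = -M)
(16*A(4))*39 = (16*(-1*4))*39 = (16*(-4))*39 = -64*39 = -2496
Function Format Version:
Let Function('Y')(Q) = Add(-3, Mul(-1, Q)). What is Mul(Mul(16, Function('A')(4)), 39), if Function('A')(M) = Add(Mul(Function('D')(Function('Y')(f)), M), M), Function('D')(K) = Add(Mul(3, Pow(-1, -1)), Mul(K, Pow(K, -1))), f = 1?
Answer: -2496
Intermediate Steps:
Function('D')(K) = -2 (Function('D')(K) = Add(Mul(3, -1), 1) = Add(-3, 1) = -2)
Function('A')(M) = Mul(-1, M) (Function('A')(M) = Add(Mul(-2, M), M) = Mul(-1, M))
Mul(Mul(16, Function('A')(4)), 39) = Mul(Mul(16, Mul(-1, 4)), 39) = Mul(Mul(16, -4), 39) = Mul(-64, 39) = -2496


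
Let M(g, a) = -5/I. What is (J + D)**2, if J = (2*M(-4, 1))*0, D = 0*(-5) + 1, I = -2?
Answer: 1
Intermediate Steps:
M(g, a) = 5/2 (M(g, a) = -5/(-2) = -5*(-1/2) = 5/2)
D = 1 (D = 0 + 1 = 1)
J = 0 (J = (2*(5/2))*0 = 5*0 = 0)
(J + D)**2 = (0 + 1)**2 = 1**2 = 1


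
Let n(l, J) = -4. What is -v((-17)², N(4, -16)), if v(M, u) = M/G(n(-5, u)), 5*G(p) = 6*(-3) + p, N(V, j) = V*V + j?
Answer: 1445/22 ≈ 65.682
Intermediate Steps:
N(V, j) = j + V² (N(V, j) = V² + j = j + V²)
G(p) = -18/5 + p/5 (G(p) = (6*(-3) + p)/5 = (-18 + p)/5 = -18/5 + p/5)
v(M, u) = -5*M/22 (v(M, u) = M/(-18/5 + (⅕)*(-4)) = M/(-18/5 - ⅘) = M/(-22/5) = M*(-5/22) = -5*M/22)
-v((-17)², N(4, -16)) = -(-5)*(-17)²/22 = -(-5)*289/22 = -1*(-1445/22) = 1445/22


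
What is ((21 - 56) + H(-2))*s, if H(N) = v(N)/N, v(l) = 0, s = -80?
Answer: 2800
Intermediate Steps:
H(N) = 0 (H(N) = 0/N = 0)
((21 - 56) + H(-2))*s = ((21 - 56) + 0)*(-80) = (-35 + 0)*(-80) = -35*(-80) = 2800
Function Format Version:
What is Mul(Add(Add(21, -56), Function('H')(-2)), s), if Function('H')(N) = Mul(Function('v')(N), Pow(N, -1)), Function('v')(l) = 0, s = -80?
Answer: 2800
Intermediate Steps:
Function('H')(N) = 0 (Function('H')(N) = Mul(0, Pow(N, -1)) = 0)
Mul(Add(Add(21, -56), Function('H')(-2)), s) = Mul(Add(Add(21, -56), 0), -80) = Mul(Add(-35, 0), -80) = Mul(-35, -80) = 2800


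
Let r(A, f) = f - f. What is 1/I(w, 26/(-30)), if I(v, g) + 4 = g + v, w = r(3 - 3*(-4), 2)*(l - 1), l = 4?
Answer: -15/73 ≈ -0.20548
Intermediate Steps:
r(A, f) = 0
w = 0 (w = 0*(4 - 1) = 0*3 = 0)
I(v, g) = -4 + g + v (I(v, g) = -4 + (g + v) = -4 + g + v)
1/I(w, 26/(-30)) = 1/(-4 + 26/(-30) + 0) = 1/(-4 + 26*(-1/30) + 0) = 1/(-4 - 13/15 + 0) = 1/(-73/15) = -15/73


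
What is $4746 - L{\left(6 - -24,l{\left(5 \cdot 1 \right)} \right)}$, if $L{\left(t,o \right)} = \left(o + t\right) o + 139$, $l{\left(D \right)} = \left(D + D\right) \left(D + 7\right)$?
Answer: $-13393$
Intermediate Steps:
$l{\left(D \right)} = 2 D \left(7 + D\right)$
$L{\left(t,o \right)} = 139 + o \left(o + t\right)$ ($L{\left(t,o \right)} = o \left(o + t\right) + 139 = 139 + o \left(o + t\right)$)
$4746 - L{\left(6 - -24,l{\left(5 \cdot 1 \right)} \right)} = 4746 - \left(139 + \left(2 \cdot 5 \cdot 1 \left(7 + 5 \cdot 1\right)\right)^{2} + 2 \cdot 5 \cdot 1 \left(7 + 5 \cdot 1\right) \left(6 - -24\right)\right) = 4746 - \left(139 + \left(2 \cdot 5 \left(7 + 5\right)\right)^{2} + 2 \cdot 5 \left(7 + 5\right) \left(6 + 24\right)\right) = 4746 - \left(139 + \left(2 \cdot 5 \cdot 12\right)^{2} + 2 \cdot 5 \cdot 12 \cdot 30\right) = 4746 - \left(139 + 120^{2} + 120 \cdot 30\right) = 4746 - \left(139 + 14400 + 3600\right) = 4746 - 18139 = -13393$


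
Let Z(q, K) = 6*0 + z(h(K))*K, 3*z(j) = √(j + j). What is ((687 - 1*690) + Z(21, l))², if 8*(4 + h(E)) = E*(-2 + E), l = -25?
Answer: 402199/36 + 25*√643 ≈ 11806.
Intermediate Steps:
h(E) = -4 + E*(-2 + E)/8 (h(E) = -4 + (E*(-2 + E))/8 = -4 + E*(-2 + E)/8)
z(j) = √2*√j/3 (z(j) = √(j + j)/3 = √(2*j)/3 = (√2*√j)/3 = √2*√j/3)
Z(q, K) = K*√2*√(-4 - K/4 + K²/8)/3 (Z(q, K) = 6*0 + (√2*√(-4 - K/4 + K²/8)/3)*K = 0 + K*√2*√(-4 - K/4 + K²/8)/3 = K*√2*√(-4 - K/4 + K²/8)/3)
((687 - 1*690) + Z(21, l))² = ((687 - 1*690) + (⅙)*(-25)*√(-32 + (-25)² - 2*(-25)))² = ((687 - 690) + (⅙)*(-25)*√(-32 + 625 + 50))² = (-3 + (⅙)*(-25)*√643)² = (-3 - 25*√643/6)²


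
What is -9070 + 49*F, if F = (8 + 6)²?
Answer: 534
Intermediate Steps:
F = 196 (F = 14² = 196)
-9070 + 49*F = -9070 + 49*196 = -9070 + 9604 = 534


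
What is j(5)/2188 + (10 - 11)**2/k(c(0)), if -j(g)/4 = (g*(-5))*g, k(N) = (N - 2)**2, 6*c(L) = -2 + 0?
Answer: 11048/26803 ≈ 0.41219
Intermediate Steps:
c(L) = -1/3 (c(L) = (-2 + 0)/6 = (1/6)*(-2) = -1/3)
k(N) = (-2 + N)**2
j(g) = 20*g**2 (j(g) = -4*g*(-5)*g = -4*(-5*g)*g = -(-20)*g**2 = 20*g**2)
j(5)/2188 + (10 - 11)**2/k(c(0)) = (20*5**2)/2188 + (10 - 11)**2/((-2 - 1/3)**2) = (20*25)*(1/2188) + (-1)**2/((-7/3)**2) = 500*(1/2188) + 1/(49/9) = 125/547 + 1*(9/49) = 125/547 + 9/49 = 11048/26803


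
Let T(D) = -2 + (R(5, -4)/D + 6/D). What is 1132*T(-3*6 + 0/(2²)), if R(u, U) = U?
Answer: -21508/9 ≈ -2389.8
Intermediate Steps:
T(D) = -2 + 2/D (T(D) = -2 + (-4/D + 6/D) = -2 + 2/D)
1132*T(-3*6 + 0/(2²)) = 1132*(-2 + 2/(-3*6 + 0/(2²))) = 1132*(-2 + 2/(-18 + 0/4)) = 1132*(-2 + 2/(-18 + 0*(¼))) = 1132*(-2 + 2/(-18 + 0)) = 1132*(-2 + 2/(-18)) = 1132*(-2 + 2*(-1/18)) = 1132*(-2 - ⅑) = 1132*(-19/9) = -21508/9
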